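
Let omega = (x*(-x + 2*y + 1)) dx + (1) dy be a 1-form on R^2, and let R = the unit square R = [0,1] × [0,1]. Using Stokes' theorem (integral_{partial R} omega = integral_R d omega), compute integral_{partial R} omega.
integral_(partial R) omega = -1

Stokes: integral_partial_R omega = integral_R d omega with d omega = (∂Q/∂x - ∂P/∂y) dx ∧ dy.
  ∂Q/∂x = 0
  ∂P/∂y = 2*x
  integrand = ∂Q/∂x - ∂P/∂y = -2*x.
Integrating over R: integral_0^1 integral_0^1 (-2*x) dx dy = -1.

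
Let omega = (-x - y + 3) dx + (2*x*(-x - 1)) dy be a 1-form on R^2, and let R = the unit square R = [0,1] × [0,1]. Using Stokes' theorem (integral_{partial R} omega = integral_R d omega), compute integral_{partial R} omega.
integral_(partial R) omega = -3

Stokes: integral_partial_R omega = integral_R d omega with d omega = (∂Q/∂x - ∂P/∂y) dx ∧ dy.
  ∂Q/∂x = -4*x - 2
  ∂P/∂y = -1
  integrand = ∂Q/∂x - ∂P/∂y = -4*x - 1.
Integrating over R: integral_0^1 integral_0^1 (-4*x - 1) dx dy = -3.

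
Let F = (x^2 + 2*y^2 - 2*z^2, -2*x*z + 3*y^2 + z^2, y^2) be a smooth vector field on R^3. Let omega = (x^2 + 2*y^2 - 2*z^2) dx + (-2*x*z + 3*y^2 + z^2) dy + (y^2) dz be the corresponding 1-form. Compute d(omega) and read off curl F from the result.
d(omega) = (2*x + 2*y - 2*z) dy ∧ dz + (-4*z) dz ∧ dx + (-4*y - 2*z) dx ∧ dy; curl F = (2*x + 2*y - 2*z, -4*z, -4*y - 2*z)

d omega = sum_{i<j} (∂f_j/∂x_i - ∂f_i/∂x_j) dx_i ∧ dx_j. Under the identification (dy ∧ dz, dz ∧ dx, dx ∧ dy) ↔ (e_x, e_y, e_z), the coefficients are exactly the components of curl F. Compute:
  ∂R/∂y - ∂Q/∂z = (2*y) - (-2*x + 2*z) = 2*x + 2*y - 2*z
  ∂P/∂z - ∂R/∂x = (-4*z) - (0) = -4*z
  ∂Q/∂x - ∂P/∂y = (-2*z) - (4*y) = -4*y - 2*z.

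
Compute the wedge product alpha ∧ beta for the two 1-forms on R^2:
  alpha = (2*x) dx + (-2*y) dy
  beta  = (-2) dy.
alpha ∧ beta = (-4*x) dx ∧ dy

Distribute the wedge, using dx_i ∧ dx_j = -dx_j ∧ dx_i and dx_i ∧ dx_i = 0. For each pair (i, j) with i < j, the coefficient of dx_i ∧ dx_j in alpha ∧ beta is (alpha_i * beta_j - alpha_j * beta_i). Collecting: alpha ∧ beta = (-4*x) dx ∧ dy.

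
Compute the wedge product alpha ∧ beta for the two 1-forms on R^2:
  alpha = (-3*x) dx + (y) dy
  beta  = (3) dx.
alpha ∧ beta = (-3*y) dx ∧ dy

Distribute the wedge, using dx_i ∧ dx_j = -dx_j ∧ dx_i and dx_i ∧ dx_i = 0. For each pair (i, j) with i < j, the coefficient of dx_i ∧ dx_j in alpha ∧ beta is (alpha_i * beta_j - alpha_j * beta_i). Collecting: alpha ∧ beta = (-3*y) dx ∧ dy.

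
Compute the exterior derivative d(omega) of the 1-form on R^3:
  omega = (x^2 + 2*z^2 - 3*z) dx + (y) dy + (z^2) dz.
d(omega) = (3 - 4*z) dx ∧ dz

For a 1-form omega = sum_i f_i dx_i, the exterior derivative is
  d(omega) = sum_{i < j} (∂f_j/∂x_i - ∂f_i/∂x_j) dx_i ∧ dx_j.
  coefficient of dx ∧ dz: ∂f_3/∂x - ∂f_1/∂z = ∂(z^2)/∂x - ∂(x^2 + 2*z^2 - 3*z)/∂z = 3 - 4*z
Assembling: d(omega) = (3 - 4*z) dx ∧ dz.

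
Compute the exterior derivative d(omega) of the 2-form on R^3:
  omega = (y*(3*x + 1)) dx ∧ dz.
d(omega) = (-3*x - 1) dx ∧ dy ∧ dz

For a 2-form omega = sum_{i<j} g_{ij} dx_i ∧ dx_j, the exterior derivative is
  d(omega) = sum_{i<j} d(g_{ij}) ∧ dx_i ∧ dx_j = sum_{i<j, k} (∂g_{ij}/∂x_k) dx_k ∧ dx_i ∧ dx_j.
Expand each term, using dx_k ∧ dx_i ∧ dx_j = sgn(permutation) dx_{(a)} ∧ dx_{(b)} ∧ dx_{(c)} with (a < b < c) sorted:
  d(y*(3*x + 1)) includes (∂/∂y)(y*(3*x + 1)) dy = (3*x + 1) dy, which multiplied by dx ∧ dz gives (-3*x - 1) dx ∧ dy ∧ dz
Collecting like 3-forms: d(omega) = (-3*x - 1) dx ∧ dy ∧ dz.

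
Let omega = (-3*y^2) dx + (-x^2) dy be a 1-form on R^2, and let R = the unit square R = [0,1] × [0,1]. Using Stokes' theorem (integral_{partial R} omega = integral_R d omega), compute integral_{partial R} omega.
integral_(partial R) omega = 2

Stokes: integral_partial_R omega = integral_R d omega with d omega = (∂Q/∂x - ∂P/∂y) dx ∧ dy.
  ∂Q/∂x = -2*x
  ∂P/∂y = -6*y
  integrand = ∂Q/∂x - ∂P/∂y = -2*x + 6*y.
Integrating over R: integral_0^1 integral_0^1 (-2*x + 6*y) dx dy = 2.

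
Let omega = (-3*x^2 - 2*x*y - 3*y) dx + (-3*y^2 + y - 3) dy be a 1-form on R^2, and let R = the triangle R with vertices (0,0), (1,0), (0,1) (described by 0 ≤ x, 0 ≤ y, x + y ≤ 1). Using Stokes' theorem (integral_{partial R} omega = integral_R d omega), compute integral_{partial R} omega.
integral_(partial R) omega = 11/6

Stokes: integral_partial_R omega = integral_R d omega with d omega = (∂Q/∂x - ∂P/∂y) dx ∧ dy.
  ∂Q/∂x = 0
  ∂P/∂y = -2*x - 3
  integrand = ∂Q/∂x - ∂P/∂y = 2*x + 3.
Integrating over R: integral_0^1 integral_0^{1-x} (2*x + 3) dy dx = 11/6.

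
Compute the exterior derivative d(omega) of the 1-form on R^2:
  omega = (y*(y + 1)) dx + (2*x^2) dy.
d(omega) = (4*x - 2*y - 1) dx ∧ dy

For a 1-form omega = sum_i f_i dx_i, the exterior derivative is
  d(omega) = sum_{i < j} (∂f_j/∂x_i - ∂f_i/∂x_j) dx_i ∧ dx_j.
  coefficient of dx ∧ dy: ∂f_2/∂x - ∂f_1/∂y = ∂(2*x^2)/∂x - ∂(y*(y + 1))/∂y = 4*x - 2*y - 1
Assembling: d(omega) = (4*x - 2*y - 1) dx ∧ dy.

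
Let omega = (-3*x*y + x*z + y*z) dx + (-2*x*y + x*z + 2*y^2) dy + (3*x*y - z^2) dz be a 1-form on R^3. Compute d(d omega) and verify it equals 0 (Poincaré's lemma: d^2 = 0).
d(d omega) = 0

Step 1: d omega = sum_{i<j} (∂f_j/∂x_i - ∂f_i/∂x_j) dx_i ∧ dx_j:
  coeff of dx ∧ dy: 3*x - 2*y
  coeff of dx ∧ dz: -x + 2*y
  coeff of dy ∧ dz: 2*x
Step 2: Apply d again to each 2-form coefficient. The only possible 3-form in R^3 is dx ∧ dy ∧ dz, with coefficient
  ∂(coeff of dy∧dz)/∂x - ∂(coeff of dx∧dz)/∂y + ∂(coeff of dx∧dy)/∂z
  = ∂/∂x (2*x) - ∂/∂y (-x + 2*y) + ∂/∂z (3*x - 2*y).
Each of these terms simplifies to sums of mixed partials that cancel in pairs. The result is 0 (by equality of mixed partials for smooth functions — Schwarz / Clairaut).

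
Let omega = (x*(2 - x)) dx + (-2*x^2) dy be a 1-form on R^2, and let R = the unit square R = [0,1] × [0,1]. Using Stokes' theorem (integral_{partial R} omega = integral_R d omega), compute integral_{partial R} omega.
integral_(partial R) omega = -2

Stokes: integral_partial_R omega = integral_R d omega with d omega = (∂Q/∂x - ∂P/∂y) dx ∧ dy.
  ∂Q/∂x = -4*x
  ∂P/∂y = 0
  integrand = ∂Q/∂x - ∂P/∂y = -4*x.
Integrating over R: integral_0^1 integral_0^1 (-4*x) dx dy = -2.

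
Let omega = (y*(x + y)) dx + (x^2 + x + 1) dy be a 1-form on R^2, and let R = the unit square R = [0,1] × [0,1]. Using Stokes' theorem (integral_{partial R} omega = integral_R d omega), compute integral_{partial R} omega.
integral_(partial R) omega = 1/2

Stokes: integral_partial_R omega = integral_R d omega with d omega = (∂Q/∂x - ∂P/∂y) dx ∧ dy.
  ∂Q/∂x = 2*x + 1
  ∂P/∂y = x + 2*y
  integrand = ∂Q/∂x - ∂P/∂y = x - 2*y + 1.
Integrating over R: integral_0^1 integral_0^1 (x - 2*y + 1) dx dy = 1/2.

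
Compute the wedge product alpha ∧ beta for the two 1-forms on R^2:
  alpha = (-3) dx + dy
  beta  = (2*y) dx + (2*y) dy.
alpha ∧ beta = (-8*y) dx ∧ dy

Distribute the wedge, using dx_i ∧ dx_j = -dx_j ∧ dx_i and dx_i ∧ dx_i = 0. For each pair (i, j) with i < j, the coefficient of dx_i ∧ dx_j in alpha ∧ beta is (alpha_i * beta_j - alpha_j * beta_i). Collecting: alpha ∧ beta = (-8*y) dx ∧ dy.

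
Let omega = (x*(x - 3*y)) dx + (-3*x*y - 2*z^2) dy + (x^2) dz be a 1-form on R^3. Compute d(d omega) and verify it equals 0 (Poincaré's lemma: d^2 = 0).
d(d omega) = 0

Step 1: d omega = sum_{i<j} (∂f_j/∂x_i - ∂f_i/∂x_j) dx_i ∧ dx_j:
  coeff of dx ∧ dy: 3*x - 3*y
  coeff of dx ∧ dz: 2*x
  coeff of dy ∧ dz: 4*z
Step 2: Apply d again to each 2-form coefficient. The only possible 3-form in R^3 is dx ∧ dy ∧ dz, with coefficient
  ∂(coeff of dy∧dz)/∂x - ∂(coeff of dx∧dz)/∂y + ∂(coeff of dx∧dy)/∂z
  = ∂/∂x (4*z) - ∂/∂y (2*x) + ∂/∂z (3*x - 3*y).
Each of these terms simplifies to sums of mixed partials that cancel in pairs. The result is 0 (by equality of mixed partials for smooth functions — Schwarz / Clairaut).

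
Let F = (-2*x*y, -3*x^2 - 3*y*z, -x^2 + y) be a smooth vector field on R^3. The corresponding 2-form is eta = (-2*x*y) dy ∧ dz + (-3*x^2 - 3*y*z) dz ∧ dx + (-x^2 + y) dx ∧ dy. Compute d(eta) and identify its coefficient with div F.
d(eta) = (-2*y - 3*z) dx ∧ dy ∧ dz; div F = -2*y - 3*z

For a 2-form in R^3 of the form above, applying d gives a 3-form with coefficient ∂P/∂x + ∂Q/∂y + ∂R/∂z:
  ∂P/∂x = -2*y
  ∂Q/∂y = -3*z
  ∂R/∂z = 0
Sum = -2*y - 3*z, which is exactly div F.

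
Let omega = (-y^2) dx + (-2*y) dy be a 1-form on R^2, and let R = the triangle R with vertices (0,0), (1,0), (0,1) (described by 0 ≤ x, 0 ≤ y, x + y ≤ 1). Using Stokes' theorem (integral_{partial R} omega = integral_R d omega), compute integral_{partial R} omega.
integral_(partial R) omega = 1/3

Stokes: integral_partial_R omega = integral_R d omega with d omega = (∂Q/∂x - ∂P/∂y) dx ∧ dy.
  ∂Q/∂x = 0
  ∂P/∂y = -2*y
  integrand = ∂Q/∂x - ∂P/∂y = 2*y.
Integrating over R: integral_0^1 integral_0^{1-x} (2*y) dy dx = 1/3.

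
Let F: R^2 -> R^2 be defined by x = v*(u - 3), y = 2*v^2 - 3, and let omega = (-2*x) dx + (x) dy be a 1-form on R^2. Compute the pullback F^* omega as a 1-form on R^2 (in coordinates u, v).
F^* omega = (2*v^2*(3 - u)) du + (2*v*(-u^2 + 2*u*v + 6*u - 6*v - 9)) dv

Using F^*(f dg) = (f ∘ F) d(g ∘ F), substitute each coordinate x_i by F_i(u, v) in f_i, and replace dx_i by d F_i = (∂F_i/∂u) du + (∂F_i/∂v) dv.
  For the x component: f_1(F) = 2*v*(3 - u); d F_1 = (v) du + (u - 3) dv
  For the y component: f_2(F) = v*(u - 3); d F_2 = (0) du + (4*v) dv
Combining and collecting du, dv coefficients:
  coeff of du: 2*v^2*(3 - u)
  coeff of dv: 2*v*(-u^2 + 2*u*v + 6*u - 6*v - 9)
F^* omega = (2*v^2*(3 - u)) du + (2*v*(-u^2 + 2*u*v + 6*u - 6*v - 9)) dv.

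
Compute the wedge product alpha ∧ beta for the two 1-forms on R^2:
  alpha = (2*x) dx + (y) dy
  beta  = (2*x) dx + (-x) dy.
alpha ∧ beta = (-2*x*(x + y)) dx ∧ dy

Distribute the wedge, using dx_i ∧ dx_j = -dx_j ∧ dx_i and dx_i ∧ dx_i = 0. For each pair (i, j) with i < j, the coefficient of dx_i ∧ dx_j in alpha ∧ beta is (alpha_i * beta_j - alpha_j * beta_i). Collecting: alpha ∧ beta = (-2*x*(x + y)) dx ∧ dy.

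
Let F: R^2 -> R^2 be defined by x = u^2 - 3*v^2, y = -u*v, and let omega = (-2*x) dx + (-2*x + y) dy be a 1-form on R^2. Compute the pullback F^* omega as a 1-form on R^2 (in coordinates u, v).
F^* omega = (-4*u^3 + 2*u^2*v + 13*u*v^2 - 6*v^3) du + (2*u^3 + 13*u^2*v - 6*u*v^2 - 36*v^3) dv

Using F^*(f dg) = (f ∘ F) d(g ∘ F), substitute each coordinate x_i by F_i(u, v) in f_i, and replace dx_i by d F_i = (∂F_i/∂u) du + (∂F_i/∂v) dv.
  For the x component: f_1(F) = -2*u^2 + 6*v^2; d F_1 = (2*u) du + (-6*v) dv
  For the y component: f_2(F) = -2*u^2 - u*v + 6*v^2; d F_2 = (-v) du + (-u) dv
Combining and collecting du, dv coefficients:
  coeff of du: -4*u^3 + 2*u^2*v + 13*u*v^2 - 6*v^3
  coeff of dv: 2*u^3 + 13*u^2*v - 6*u*v^2 - 36*v^3
F^* omega = (-4*u^3 + 2*u^2*v + 13*u*v^2 - 6*v^3) du + (2*u^3 + 13*u^2*v - 6*u*v^2 - 36*v^3) dv.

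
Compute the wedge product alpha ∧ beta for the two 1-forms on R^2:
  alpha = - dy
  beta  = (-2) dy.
alpha ∧ beta = 0

Distribute the wedge, using dx_i ∧ dx_j = -dx_j ∧ dx_i and dx_i ∧ dx_i = 0. For each pair (i, j) with i < j, the coefficient of dx_i ∧ dx_j in alpha ∧ beta is (alpha_i * beta_j - alpha_j * beta_i). Collecting: alpha ∧ beta = 0.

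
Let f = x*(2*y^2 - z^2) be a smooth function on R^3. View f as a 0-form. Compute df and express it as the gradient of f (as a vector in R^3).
df = (2*y^2 - z^2) dx + (4*x*y) dy + (-2*x*z) dz; grad f = (2*y^2 - z^2, 4*x*y, -2*x*z)

For a 0-form f, d f = (∂f/∂x) dx + (∂f/∂y) dy + (∂f/∂z) dz. The components of the vector representation are exactly the entries of grad f in Cartesian coordinates:
  ∂f/∂x = 2*y^2 - z^2
  ∂f/∂y = 4*x*y
  ∂f/∂z = -2*x*z.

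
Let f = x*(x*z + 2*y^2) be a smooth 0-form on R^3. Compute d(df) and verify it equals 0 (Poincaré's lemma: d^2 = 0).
d(df) = 0

Step 1: df = sum_i (∂f/∂x_i) dx_i = (2*x*z + 2*y^2) dx + (4*x*y) dy + (x^2) dz.
Step 2: Apply d again. Using the 1-form formula, the coefficient of dx ∧ dy in d(df) is ∂^2 f/∂x ∂y - ∂^2 f/∂y ∂x = (4*y) - (4*y) = 0 (equality of mixed partials for smooth f).
Similarly for dx ∧ dz and dy ∧ dz — all coefficients vanish. So d(df) = 0.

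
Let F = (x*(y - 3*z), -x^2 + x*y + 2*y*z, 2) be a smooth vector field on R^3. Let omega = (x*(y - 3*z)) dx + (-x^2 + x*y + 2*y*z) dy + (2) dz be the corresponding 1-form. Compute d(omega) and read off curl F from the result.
d(omega) = (-2*y) dy ∧ dz + (-3*x) dz ∧ dx + (-3*x + y) dx ∧ dy; curl F = (-2*y, -3*x, -3*x + y)

d omega = sum_{i<j} (∂f_j/∂x_i - ∂f_i/∂x_j) dx_i ∧ dx_j. Under the identification (dy ∧ dz, dz ∧ dx, dx ∧ dy) ↔ (e_x, e_y, e_z), the coefficients are exactly the components of curl F. Compute:
  ∂R/∂y - ∂Q/∂z = (0) - (2*y) = -2*y
  ∂P/∂z - ∂R/∂x = (-3*x) - (0) = -3*x
  ∂Q/∂x - ∂P/∂y = (-2*x + y) - (x) = -3*x + y.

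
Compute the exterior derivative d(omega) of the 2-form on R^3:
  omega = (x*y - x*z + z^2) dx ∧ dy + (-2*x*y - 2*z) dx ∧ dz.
d(omega) = (x + 2*z) dx ∧ dy ∧ dz

For a 2-form omega = sum_{i<j} g_{ij} dx_i ∧ dx_j, the exterior derivative is
  d(omega) = sum_{i<j} d(g_{ij}) ∧ dx_i ∧ dx_j = sum_{i<j, k} (∂g_{ij}/∂x_k) dx_k ∧ dx_i ∧ dx_j.
Expand each term, using dx_k ∧ dx_i ∧ dx_j = sgn(permutation) dx_{(a)} ∧ dx_{(b)} ∧ dx_{(c)} with (a < b < c) sorted:
  d(x*y - x*z + z^2) includes (∂/∂z)(x*y - x*z + z^2) dz = (-x + 2*z) dz, which multiplied by dx ∧ dy gives (-x + 2*z) dx ∧ dy ∧ dz
  d(-2*x*y - 2*z) includes (∂/∂y)(-2*x*y - 2*z) dy = (-2*x) dy, which multiplied by dx ∧ dz gives (2*x) dx ∧ dy ∧ dz
Collecting like 3-forms: d(omega) = (x + 2*z) dx ∧ dy ∧ dz.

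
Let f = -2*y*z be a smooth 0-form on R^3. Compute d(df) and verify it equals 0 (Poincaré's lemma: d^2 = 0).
d(df) = 0

Step 1: df = sum_i (∂f/∂x_i) dx_i = (0) dx + (-2*z) dy + (-2*y) dz.
Step 2: Apply d again. Using the 1-form formula, the coefficient of dx ∧ dy in d(df) is ∂^2 f/∂x ∂y - ∂^2 f/∂y ∂x = (0) - (0) = 0 (equality of mixed partials for smooth f).
Similarly for dx ∧ dz and dy ∧ dz — all coefficients vanish. So d(df) = 0.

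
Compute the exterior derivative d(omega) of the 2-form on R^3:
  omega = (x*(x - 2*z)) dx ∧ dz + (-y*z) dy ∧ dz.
d(omega) = 0

For a 2-form omega = sum_{i<j} g_{ij} dx_i ∧ dx_j, the exterior derivative is
  d(omega) = sum_{i<j} d(g_{ij}) ∧ dx_i ∧ dx_j = sum_{i<j, k} (∂g_{ij}/∂x_k) dx_k ∧ dx_i ∧ dx_j.
Expand each term, using dx_k ∧ dx_i ∧ dx_j = sgn(permutation) dx_{(a)} ∧ dx_{(b)} ∧ dx_{(c)} with (a < b < c) sorted:

Collecting like 3-forms: d(omega) = 0.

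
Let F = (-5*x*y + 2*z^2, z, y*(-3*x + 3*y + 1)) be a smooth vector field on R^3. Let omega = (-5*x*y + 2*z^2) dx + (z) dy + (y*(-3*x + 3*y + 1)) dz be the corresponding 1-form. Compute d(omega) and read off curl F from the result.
d(omega) = (-3*x + 6*y) dy ∧ dz + (3*y + 4*z) dz ∧ dx + (5*x) dx ∧ dy; curl F = (-3*x + 6*y, 3*y + 4*z, 5*x)

d omega = sum_{i<j} (∂f_j/∂x_i - ∂f_i/∂x_j) dx_i ∧ dx_j. Under the identification (dy ∧ dz, dz ∧ dx, dx ∧ dy) ↔ (e_x, e_y, e_z), the coefficients are exactly the components of curl F. Compute:
  ∂R/∂y - ∂Q/∂z = (-3*x + 6*y + 1) - (1) = -3*x + 6*y
  ∂P/∂z - ∂R/∂x = (4*z) - (-3*y) = 3*y + 4*z
  ∂Q/∂x - ∂P/∂y = (0) - (-5*x) = 5*x.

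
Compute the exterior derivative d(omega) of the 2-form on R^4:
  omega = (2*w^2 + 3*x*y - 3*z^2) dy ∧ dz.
d(omega) = (3*y) dx ∧ dy ∧ dz + (4*w) dy ∧ dz ∧ dw

For a 2-form omega = sum_{i<j} g_{ij} dx_i ∧ dx_j, the exterior derivative is
  d(omega) = sum_{i<j} d(g_{ij}) ∧ dx_i ∧ dx_j = sum_{i<j, k} (∂g_{ij}/∂x_k) dx_k ∧ dx_i ∧ dx_j.
Expand each term, using dx_k ∧ dx_i ∧ dx_j = sgn(permutation) dx_{(a)} ∧ dx_{(b)} ∧ dx_{(c)} with (a < b < c) sorted:
  d(2*w^2 + 3*x*y - 3*z^2) includes (∂/∂x)(2*w^2 + 3*x*y - 3*z^2) dx = (3*y) dx, which multiplied by dy ∧ dz gives (3*y) dx ∧ dy ∧ dz
  d(2*w^2 + 3*x*y - 3*z^2) includes (∂/∂w)(2*w^2 + 3*x*y - 3*z^2) dw = (4*w) dw, which multiplied by dy ∧ dz gives (4*w) dy ∧ dz ∧ dw
Collecting like 3-forms: d(omega) = (3*y) dx ∧ dy ∧ dz + (4*w) dy ∧ dz ∧ dw.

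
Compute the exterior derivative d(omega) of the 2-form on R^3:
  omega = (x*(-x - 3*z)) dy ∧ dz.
d(omega) = (-2*x - 3*z) dx ∧ dy ∧ dz

For a 2-form omega = sum_{i<j} g_{ij} dx_i ∧ dx_j, the exterior derivative is
  d(omega) = sum_{i<j} d(g_{ij}) ∧ dx_i ∧ dx_j = sum_{i<j, k} (∂g_{ij}/∂x_k) dx_k ∧ dx_i ∧ dx_j.
Expand each term, using dx_k ∧ dx_i ∧ dx_j = sgn(permutation) dx_{(a)} ∧ dx_{(b)} ∧ dx_{(c)} with (a < b < c) sorted:
  d(x*(-x - 3*z)) includes (∂/∂x)(x*(-x - 3*z)) dx = (-2*x - 3*z) dx, which multiplied by dy ∧ dz gives (-2*x - 3*z) dx ∧ dy ∧ dz
Collecting like 3-forms: d(omega) = (-2*x - 3*z) dx ∧ dy ∧ dz.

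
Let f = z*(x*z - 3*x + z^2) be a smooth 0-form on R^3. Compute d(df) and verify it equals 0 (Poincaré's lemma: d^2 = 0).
d(df) = 0

Step 1: df = sum_i (∂f/∂x_i) dx_i = (z*(z - 3)) dx + (0) dy + (2*x*z - 3*x + 3*z^2) dz.
Step 2: Apply d again. Using the 1-form formula, the coefficient of dx ∧ dy in d(df) is ∂^2 f/∂x ∂y - ∂^2 f/∂y ∂x = (0) - (0) = 0 (equality of mixed partials for smooth f).
Similarly for dx ∧ dz and dy ∧ dz — all coefficients vanish. So d(df) = 0.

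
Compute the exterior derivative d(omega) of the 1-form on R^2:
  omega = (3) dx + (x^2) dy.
d(omega) = (2*x) dx ∧ dy

For a 1-form omega = sum_i f_i dx_i, the exterior derivative is
  d(omega) = sum_{i < j} (∂f_j/∂x_i - ∂f_i/∂x_j) dx_i ∧ dx_j.
  coefficient of dx ∧ dy: ∂f_2/∂x - ∂f_1/∂y = ∂(x^2)/∂x - ∂(3)/∂y = 2*x
Assembling: d(omega) = (2*x) dx ∧ dy.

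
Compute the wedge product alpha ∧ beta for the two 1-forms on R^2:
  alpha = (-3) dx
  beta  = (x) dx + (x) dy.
alpha ∧ beta = (-3*x) dx ∧ dy

Distribute the wedge, using dx_i ∧ dx_j = -dx_j ∧ dx_i and dx_i ∧ dx_i = 0. For each pair (i, j) with i < j, the coefficient of dx_i ∧ dx_j in alpha ∧ beta is (alpha_i * beta_j - alpha_j * beta_i). Collecting: alpha ∧ beta = (-3*x) dx ∧ dy.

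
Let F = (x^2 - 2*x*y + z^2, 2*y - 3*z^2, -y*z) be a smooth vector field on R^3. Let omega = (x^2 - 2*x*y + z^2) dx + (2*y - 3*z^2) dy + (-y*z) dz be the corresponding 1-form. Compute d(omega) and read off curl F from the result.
d(omega) = (5*z) dy ∧ dz + (2*z) dz ∧ dx + (2*x) dx ∧ dy; curl F = (5*z, 2*z, 2*x)

d omega = sum_{i<j} (∂f_j/∂x_i - ∂f_i/∂x_j) dx_i ∧ dx_j. Under the identification (dy ∧ dz, dz ∧ dx, dx ∧ dy) ↔ (e_x, e_y, e_z), the coefficients are exactly the components of curl F. Compute:
  ∂R/∂y - ∂Q/∂z = (-z) - (-6*z) = 5*z
  ∂P/∂z - ∂R/∂x = (2*z) - (0) = 2*z
  ∂Q/∂x - ∂P/∂y = (0) - (-2*x) = 2*x.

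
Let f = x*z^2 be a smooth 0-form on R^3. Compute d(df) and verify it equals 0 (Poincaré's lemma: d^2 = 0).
d(df) = 0

Step 1: df = sum_i (∂f/∂x_i) dx_i = (z^2) dx + (0) dy + (2*x*z) dz.
Step 2: Apply d again. Using the 1-form formula, the coefficient of dx ∧ dy in d(df) is ∂^2 f/∂x ∂y - ∂^2 f/∂y ∂x = (0) - (0) = 0 (equality of mixed partials for smooth f).
Similarly for dx ∧ dz and dy ∧ dz — all coefficients vanish. So d(df) = 0.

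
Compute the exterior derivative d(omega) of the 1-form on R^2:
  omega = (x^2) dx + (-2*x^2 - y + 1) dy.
d(omega) = (-4*x) dx ∧ dy

For a 1-form omega = sum_i f_i dx_i, the exterior derivative is
  d(omega) = sum_{i < j} (∂f_j/∂x_i - ∂f_i/∂x_j) dx_i ∧ dx_j.
  coefficient of dx ∧ dy: ∂f_2/∂x - ∂f_1/∂y = ∂(-2*x^2 - y + 1)/∂x - ∂(x^2)/∂y = -4*x
Assembling: d(omega) = (-4*x) dx ∧ dy.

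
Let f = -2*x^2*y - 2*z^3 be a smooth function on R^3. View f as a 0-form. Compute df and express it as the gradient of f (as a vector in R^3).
df = (-4*x*y) dx + (-2*x^2) dy + (-6*z^2) dz; grad f = (-4*x*y, -2*x^2, -6*z^2)

For a 0-form f, d f = (∂f/∂x) dx + (∂f/∂y) dy + (∂f/∂z) dz. The components of the vector representation are exactly the entries of grad f in Cartesian coordinates:
  ∂f/∂x = -4*x*y
  ∂f/∂y = -2*x^2
  ∂f/∂z = -6*z^2.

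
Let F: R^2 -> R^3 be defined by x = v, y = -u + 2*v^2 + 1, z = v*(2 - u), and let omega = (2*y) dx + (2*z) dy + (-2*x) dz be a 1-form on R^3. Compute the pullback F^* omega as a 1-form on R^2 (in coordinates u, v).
F^* omega = (2*v*(u + v - 2)) du + (-8*u*v^2 + 2*u*v - 2*u + 20*v^2 - 4*v + 2) dv

Using F^*(f dg) = (f ∘ F) d(g ∘ F), substitute each coordinate x_i by F_i(u, v) in f_i, and replace dx_i by d F_i = (∂F_i/∂u) du + (∂F_i/∂v) dv.
  For the x component: f_1(F) = -2*u + 4*v^2 + 2; d F_1 = (0) du + (1) dv
  For the y component: f_2(F) = 2*v*(2 - u); d F_2 = (-1) du + (4*v) dv
  For the z component: f_3(F) = -2*v; d F_3 = (-v) du + (2 - u) dv
Combining and collecting du, dv coefficients:
  coeff of du: 2*v*(u + v - 2)
  coeff of dv: -8*u*v^2 + 2*u*v - 2*u + 20*v^2 - 4*v + 2
F^* omega = (2*v*(u + v - 2)) du + (-8*u*v^2 + 2*u*v - 2*u + 20*v^2 - 4*v + 2) dv.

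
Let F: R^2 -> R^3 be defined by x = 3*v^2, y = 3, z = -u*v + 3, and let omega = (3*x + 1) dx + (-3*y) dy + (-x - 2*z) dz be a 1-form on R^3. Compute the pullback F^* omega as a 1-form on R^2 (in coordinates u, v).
F^* omega = (v*(-2*u*v + 3*v^2 + 6)) du + (-2*u^2*v + 3*u*v^2 + 6*u + 54*v^3 + 6*v) dv

Using F^*(f dg) = (f ∘ F) d(g ∘ F), substitute each coordinate x_i by F_i(u, v) in f_i, and replace dx_i by d F_i = (∂F_i/∂u) du + (∂F_i/∂v) dv.
  For the x component: f_1(F) = 9*v^2 + 1; d F_1 = (0) du + (6*v) dv
  For the y component: f_2(F) = -9; d F_2 = (0) du + (0) dv
  For the z component: f_3(F) = 2*u*v - 3*v^2 - 6; d F_3 = (-v) du + (-u) dv
Combining and collecting du, dv coefficients:
  coeff of du: v*(-2*u*v + 3*v^2 + 6)
  coeff of dv: -2*u^2*v + 3*u*v^2 + 6*u + 54*v^3 + 6*v
F^* omega = (v*(-2*u*v + 3*v^2 + 6)) du + (-2*u^2*v + 3*u*v^2 + 6*u + 54*v^3 + 6*v) dv.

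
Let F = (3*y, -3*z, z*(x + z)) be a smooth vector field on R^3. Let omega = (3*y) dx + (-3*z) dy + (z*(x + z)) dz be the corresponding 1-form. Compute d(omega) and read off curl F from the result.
d(omega) = (3) dy ∧ dz + (-z) dz ∧ dx + (-3) dx ∧ dy; curl F = (3, -z, -3)

d omega = sum_{i<j} (∂f_j/∂x_i - ∂f_i/∂x_j) dx_i ∧ dx_j. Under the identification (dy ∧ dz, dz ∧ dx, dx ∧ dy) ↔ (e_x, e_y, e_z), the coefficients are exactly the components of curl F. Compute:
  ∂R/∂y - ∂Q/∂z = (0) - (-3) = 3
  ∂P/∂z - ∂R/∂x = (0) - (z) = -z
  ∂Q/∂x - ∂P/∂y = (0) - (3) = -3.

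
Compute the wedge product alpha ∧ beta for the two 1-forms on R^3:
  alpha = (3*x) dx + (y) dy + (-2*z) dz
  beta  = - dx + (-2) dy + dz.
alpha ∧ beta = (-6*x + y) dx ∧ dy + (3*x - 2*z) dx ∧ dz + (y - 4*z) dy ∧ dz

Distribute the wedge, using dx_i ∧ dx_j = -dx_j ∧ dx_i and dx_i ∧ dx_i = 0. For each pair (i, j) with i < j, the coefficient of dx_i ∧ dx_j in alpha ∧ beta is (alpha_i * beta_j - alpha_j * beta_i). Collecting: alpha ∧ beta = (-6*x + y) dx ∧ dy + (3*x - 2*z) dx ∧ dz + (y - 4*z) dy ∧ dz.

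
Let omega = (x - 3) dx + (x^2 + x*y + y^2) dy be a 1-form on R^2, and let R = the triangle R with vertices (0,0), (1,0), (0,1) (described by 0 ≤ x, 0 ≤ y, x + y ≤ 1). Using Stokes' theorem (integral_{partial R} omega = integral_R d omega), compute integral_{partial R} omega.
integral_(partial R) omega = 1/2

Stokes: integral_partial_R omega = integral_R d omega with d omega = (∂Q/∂x - ∂P/∂y) dx ∧ dy.
  ∂Q/∂x = 2*x + y
  ∂P/∂y = 0
  integrand = ∂Q/∂x - ∂P/∂y = 2*x + y.
Integrating over R: integral_0^1 integral_0^{1-x} (2*x + y) dy dx = 1/2.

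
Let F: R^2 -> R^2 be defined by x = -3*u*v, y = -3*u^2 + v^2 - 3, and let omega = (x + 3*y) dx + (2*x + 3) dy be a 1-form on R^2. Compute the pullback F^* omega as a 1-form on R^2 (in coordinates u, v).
F^* omega = (63*u^2*v + 9*u*v^2 - 18*u - 9*v^3 + 27*v) du + (27*u^3 + 9*u^2*v - 21*u*v^2 + 27*u + 6*v) dv

Using F^*(f dg) = (f ∘ F) d(g ∘ F), substitute each coordinate x_i by F_i(u, v) in f_i, and replace dx_i by d F_i = (∂F_i/∂u) du + (∂F_i/∂v) dv.
  For the x component: f_1(F) = -9*u^2 - 3*u*v + 3*v^2 - 9; d F_1 = (-3*v) du + (-3*u) dv
  For the y component: f_2(F) = -6*u*v + 3; d F_2 = (-6*u) du + (2*v) dv
Combining and collecting du, dv coefficients:
  coeff of du: 63*u^2*v + 9*u*v^2 - 18*u - 9*v^3 + 27*v
  coeff of dv: 27*u^3 + 9*u^2*v - 21*u*v^2 + 27*u + 6*v
F^* omega = (63*u^2*v + 9*u*v^2 - 18*u - 9*v^3 + 27*v) du + (27*u^3 + 9*u^2*v - 21*u*v^2 + 27*u + 6*v) dv.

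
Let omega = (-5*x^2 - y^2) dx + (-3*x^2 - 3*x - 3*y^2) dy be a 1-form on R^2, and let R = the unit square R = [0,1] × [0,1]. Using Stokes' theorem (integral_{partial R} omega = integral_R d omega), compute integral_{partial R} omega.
integral_(partial R) omega = -5

Stokes: integral_partial_R omega = integral_R d omega with d omega = (∂Q/∂x - ∂P/∂y) dx ∧ dy.
  ∂Q/∂x = -6*x - 3
  ∂P/∂y = -2*y
  integrand = ∂Q/∂x - ∂P/∂y = -6*x + 2*y - 3.
Integrating over R: integral_0^1 integral_0^1 (-6*x + 2*y - 3) dx dy = -5.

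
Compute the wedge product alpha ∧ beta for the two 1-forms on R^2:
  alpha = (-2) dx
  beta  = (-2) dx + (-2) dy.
alpha ∧ beta = (4) dx ∧ dy

Distribute the wedge, using dx_i ∧ dx_j = -dx_j ∧ dx_i and dx_i ∧ dx_i = 0. For each pair (i, j) with i < j, the coefficient of dx_i ∧ dx_j in alpha ∧ beta is (alpha_i * beta_j - alpha_j * beta_i). Collecting: alpha ∧ beta = (4) dx ∧ dy.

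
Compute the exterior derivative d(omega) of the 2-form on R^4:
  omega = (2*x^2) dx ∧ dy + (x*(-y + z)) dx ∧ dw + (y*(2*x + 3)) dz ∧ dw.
d(omega) = (x) dx ∧ dy ∧ dw + (-x + 2*y) dx ∧ dz ∧ dw + (2*x + 3) dy ∧ dz ∧ dw

For a 2-form omega = sum_{i<j} g_{ij} dx_i ∧ dx_j, the exterior derivative is
  d(omega) = sum_{i<j} d(g_{ij}) ∧ dx_i ∧ dx_j = sum_{i<j, k} (∂g_{ij}/∂x_k) dx_k ∧ dx_i ∧ dx_j.
Expand each term, using dx_k ∧ dx_i ∧ dx_j = sgn(permutation) dx_{(a)} ∧ dx_{(b)} ∧ dx_{(c)} with (a < b < c) sorted:
  d(x*(-y + z)) includes (∂/∂y)(x*(-y + z)) dy = (-x) dy, which multiplied by dx ∧ dw gives (x) dx ∧ dy ∧ dw
  d(x*(-y + z)) includes (∂/∂z)(x*(-y + z)) dz = (x) dz, which multiplied by dx ∧ dw gives (-x) dx ∧ dz ∧ dw
  d(y*(2*x + 3)) includes (∂/∂x)(y*(2*x + 3)) dx = (2*y) dx, which multiplied by dz ∧ dw gives (2*y) dx ∧ dz ∧ dw
  d(y*(2*x + 3)) includes (∂/∂y)(y*(2*x + 3)) dy = (2*x + 3) dy, which multiplied by dz ∧ dw gives (2*x + 3) dy ∧ dz ∧ dw
Collecting like 3-forms: d(omega) = (x) dx ∧ dy ∧ dw + (-x + 2*y) dx ∧ dz ∧ dw + (2*x + 3) dy ∧ dz ∧ dw.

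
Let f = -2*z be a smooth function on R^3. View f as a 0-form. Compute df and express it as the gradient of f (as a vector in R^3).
df = (0) dx + (0) dy + (-2) dz; grad f = (0, 0, -2)

For a 0-form f, d f = (∂f/∂x) dx + (∂f/∂y) dy + (∂f/∂z) dz. The components of the vector representation are exactly the entries of grad f in Cartesian coordinates:
  ∂f/∂x = 0
  ∂f/∂y = 0
  ∂f/∂z = -2.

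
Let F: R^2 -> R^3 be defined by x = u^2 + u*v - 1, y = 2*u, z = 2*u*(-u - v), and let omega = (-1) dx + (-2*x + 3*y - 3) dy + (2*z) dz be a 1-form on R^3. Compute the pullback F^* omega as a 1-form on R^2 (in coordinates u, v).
F^* omega = (16*u^3 + 24*u^2*v - 4*u^2 + 8*u*v^2 - 4*u*v + 10*u - v - 2) du + (u*(8*u^2 + 8*u*v - 1)) dv

Using F^*(f dg) = (f ∘ F) d(g ∘ F), substitute each coordinate x_i by F_i(u, v) in f_i, and replace dx_i by d F_i = (∂F_i/∂u) du + (∂F_i/∂v) dv.
  For the x component: f_1(F) = -1; d F_1 = (2*u + v) du + (u) dv
  For the y component: f_2(F) = -2*u^2 - 2*u*v + 6*u - 1; d F_2 = (2) du + (0) dv
  For the z component: f_3(F) = 4*u*(-u - v); d F_3 = (-4*u - 2*v) du + (-2*u) dv
Combining and collecting du, dv coefficients:
  coeff of du: 16*u^3 + 24*u^2*v - 4*u^2 + 8*u*v^2 - 4*u*v + 10*u - v - 2
  coeff of dv: u*(8*u^2 + 8*u*v - 1)
F^* omega = (16*u^3 + 24*u^2*v - 4*u^2 + 8*u*v^2 - 4*u*v + 10*u - v - 2) du + (u*(8*u^2 + 8*u*v - 1)) dv.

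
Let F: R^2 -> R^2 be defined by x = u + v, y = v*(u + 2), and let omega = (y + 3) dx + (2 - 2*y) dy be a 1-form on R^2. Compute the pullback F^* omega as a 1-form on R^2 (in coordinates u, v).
F^* omega = (-2*u*v^2 + u*v - 4*v^2 + 4*v + 3) du + (-2*u^2*v - 7*u*v + 2*u - 6*v + 7) dv

Using F^*(f dg) = (f ∘ F) d(g ∘ F), substitute each coordinate x_i by F_i(u, v) in f_i, and replace dx_i by d F_i = (∂F_i/∂u) du + (∂F_i/∂v) dv.
  For the x component: f_1(F) = u*v + 2*v + 3; d F_1 = (1) du + (1) dv
  For the y component: f_2(F) = -2*u*v - 4*v + 2; d F_2 = (v) du + (u + 2) dv
Combining and collecting du, dv coefficients:
  coeff of du: -2*u*v^2 + u*v - 4*v^2 + 4*v + 3
  coeff of dv: -2*u^2*v - 7*u*v + 2*u - 6*v + 7
F^* omega = (-2*u*v^2 + u*v - 4*v^2 + 4*v + 3) du + (-2*u^2*v - 7*u*v + 2*u - 6*v + 7) dv.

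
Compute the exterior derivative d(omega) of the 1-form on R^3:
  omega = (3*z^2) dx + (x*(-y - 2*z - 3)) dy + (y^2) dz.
d(omega) = (-y - 2*z - 3) dx ∧ dy + (-6*z) dx ∧ dz + (2*x + 2*y) dy ∧ dz

For a 1-form omega = sum_i f_i dx_i, the exterior derivative is
  d(omega) = sum_{i < j} (∂f_j/∂x_i - ∂f_i/∂x_j) dx_i ∧ dx_j.
  coefficient of dx ∧ dy: ∂f_2/∂x - ∂f_1/∂y = ∂(x*(-y - 2*z - 3))/∂x - ∂(3*z^2)/∂y = -y - 2*z - 3
  coefficient of dx ∧ dz: ∂f_3/∂x - ∂f_1/∂z = ∂(y^2)/∂x - ∂(3*z^2)/∂z = -6*z
  coefficient of dy ∧ dz: ∂f_3/∂y - ∂f_2/∂z = ∂(y^2)/∂y - ∂(x*(-y - 2*z - 3))/∂z = 2*x + 2*y
Assembling: d(omega) = (-y - 2*z - 3) dx ∧ dy + (-6*z) dx ∧ dz + (2*x + 2*y) dy ∧ dz.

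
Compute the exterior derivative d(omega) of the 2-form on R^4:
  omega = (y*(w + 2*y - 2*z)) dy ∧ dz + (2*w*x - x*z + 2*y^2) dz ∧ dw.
d(omega) = (5*y) dy ∧ dz ∧ dw + (2*w - z) dx ∧ dz ∧ dw

For a 2-form omega = sum_{i<j} g_{ij} dx_i ∧ dx_j, the exterior derivative is
  d(omega) = sum_{i<j} d(g_{ij}) ∧ dx_i ∧ dx_j = sum_{i<j, k} (∂g_{ij}/∂x_k) dx_k ∧ dx_i ∧ dx_j.
Expand each term, using dx_k ∧ dx_i ∧ dx_j = sgn(permutation) dx_{(a)} ∧ dx_{(b)} ∧ dx_{(c)} with (a < b < c) sorted:
  d(y*(w + 2*y - 2*z)) includes (∂/∂w)(y*(w + 2*y - 2*z)) dw = (y) dw, which multiplied by dy ∧ dz gives (y) dy ∧ dz ∧ dw
  d(2*w*x - x*z + 2*y^2) includes (∂/∂x)(2*w*x - x*z + 2*y^2) dx = (2*w - z) dx, which multiplied by dz ∧ dw gives (2*w - z) dx ∧ dz ∧ dw
  d(2*w*x - x*z + 2*y^2) includes (∂/∂y)(2*w*x - x*z + 2*y^2) dy = (4*y) dy, which multiplied by dz ∧ dw gives (4*y) dy ∧ dz ∧ dw
Collecting like 3-forms: d(omega) = (5*y) dy ∧ dz ∧ dw + (2*w - z) dx ∧ dz ∧ dw.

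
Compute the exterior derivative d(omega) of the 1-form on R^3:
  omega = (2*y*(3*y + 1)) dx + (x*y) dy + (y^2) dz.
d(omega) = (-11*y - 2) dx ∧ dy + (2*y) dy ∧ dz

For a 1-form omega = sum_i f_i dx_i, the exterior derivative is
  d(omega) = sum_{i < j} (∂f_j/∂x_i - ∂f_i/∂x_j) dx_i ∧ dx_j.
  coefficient of dx ∧ dy: ∂f_2/∂x - ∂f_1/∂y = ∂(x*y)/∂x - ∂(2*y*(3*y + 1))/∂y = -11*y - 2
  coefficient of dy ∧ dz: ∂f_3/∂y - ∂f_2/∂z = ∂(y^2)/∂y - ∂(x*y)/∂z = 2*y
Assembling: d(omega) = (-11*y - 2) dx ∧ dy + (2*y) dy ∧ dz.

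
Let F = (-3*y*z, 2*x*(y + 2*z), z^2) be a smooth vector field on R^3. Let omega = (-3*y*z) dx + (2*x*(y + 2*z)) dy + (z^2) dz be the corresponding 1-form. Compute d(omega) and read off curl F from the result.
d(omega) = (-4*x) dy ∧ dz + (-3*y) dz ∧ dx + (2*y + 7*z) dx ∧ dy; curl F = (-4*x, -3*y, 2*y + 7*z)

d omega = sum_{i<j} (∂f_j/∂x_i - ∂f_i/∂x_j) dx_i ∧ dx_j. Under the identification (dy ∧ dz, dz ∧ dx, dx ∧ dy) ↔ (e_x, e_y, e_z), the coefficients are exactly the components of curl F. Compute:
  ∂R/∂y - ∂Q/∂z = (0) - (4*x) = -4*x
  ∂P/∂z - ∂R/∂x = (-3*y) - (0) = -3*y
  ∂Q/∂x - ∂P/∂y = (2*y + 4*z) - (-3*z) = 2*y + 7*z.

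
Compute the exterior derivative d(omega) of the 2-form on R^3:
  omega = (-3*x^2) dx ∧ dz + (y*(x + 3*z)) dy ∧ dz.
d(omega) = (y) dx ∧ dy ∧ dz

For a 2-form omega = sum_{i<j} g_{ij} dx_i ∧ dx_j, the exterior derivative is
  d(omega) = sum_{i<j} d(g_{ij}) ∧ dx_i ∧ dx_j = sum_{i<j, k} (∂g_{ij}/∂x_k) dx_k ∧ dx_i ∧ dx_j.
Expand each term, using dx_k ∧ dx_i ∧ dx_j = sgn(permutation) dx_{(a)} ∧ dx_{(b)} ∧ dx_{(c)} with (a < b < c) sorted:
  d(y*(x + 3*z)) includes (∂/∂x)(y*(x + 3*z)) dx = (y) dx, which multiplied by dy ∧ dz gives (y) dx ∧ dy ∧ dz
Collecting like 3-forms: d(omega) = (y) dx ∧ dy ∧ dz.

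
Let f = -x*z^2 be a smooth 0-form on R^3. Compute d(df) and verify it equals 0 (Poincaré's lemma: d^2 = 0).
d(df) = 0

Step 1: df = sum_i (∂f/∂x_i) dx_i = (-z^2) dx + (0) dy + (-2*x*z) dz.
Step 2: Apply d again. Using the 1-form formula, the coefficient of dx ∧ dy in d(df) is ∂^2 f/∂x ∂y - ∂^2 f/∂y ∂x = (0) - (0) = 0 (equality of mixed partials for smooth f).
Similarly for dx ∧ dz and dy ∧ dz — all coefficients vanish. So d(df) = 0.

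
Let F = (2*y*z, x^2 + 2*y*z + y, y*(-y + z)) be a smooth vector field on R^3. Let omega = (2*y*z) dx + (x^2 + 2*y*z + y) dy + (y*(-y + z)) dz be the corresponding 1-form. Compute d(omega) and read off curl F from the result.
d(omega) = (-4*y + z) dy ∧ dz + (2*y) dz ∧ dx + (2*x - 2*z) dx ∧ dy; curl F = (-4*y + z, 2*y, 2*x - 2*z)

d omega = sum_{i<j} (∂f_j/∂x_i - ∂f_i/∂x_j) dx_i ∧ dx_j. Under the identification (dy ∧ dz, dz ∧ dx, dx ∧ dy) ↔ (e_x, e_y, e_z), the coefficients are exactly the components of curl F. Compute:
  ∂R/∂y - ∂Q/∂z = (-2*y + z) - (2*y) = -4*y + z
  ∂P/∂z - ∂R/∂x = (2*y) - (0) = 2*y
  ∂Q/∂x - ∂P/∂y = (2*x) - (2*z) = 2*x - 2*z.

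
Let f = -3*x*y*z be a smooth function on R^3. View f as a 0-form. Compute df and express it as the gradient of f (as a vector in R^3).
df = (-3*y*z) dx + (-3*x*z) dy + (-3*x*y) dz; grad f = (-3*y*z, -3*x*z, -3*x*y)

For a 0-form f, d f = (∂f/∂x) dx + (∂f/∂y) dy + (∂f/∂z) dz. The components of the vector representation are exactly the entries of grad f in Cartesian coordinates:
  ∂f/∂x = -3*y*z
  ∂f/∂y = -3*x*z
  ∂f/∂z = -3*x*y.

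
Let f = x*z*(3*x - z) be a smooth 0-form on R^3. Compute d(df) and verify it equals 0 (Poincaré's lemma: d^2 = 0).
d(df) = 0

Step 1: df = sum_i (∂f/∂x_i) dx_i = (z*(6*x - z)) dx + (0) dy + (x*(3*x - 2*z)) dz.
Step 2: Apply d again. Using the 1-form formula, the coefficient of dx ∧ dy in d(df) is ∂^2 f/∂x ∂y - ∂^2 f/∂y ∂x = (0) - (0) = 0 (equality of mixed partials for smooth f).
Similarly for dx ∧ dz and dy ∧ dz — all coefficients vanish. So d(df) = 0.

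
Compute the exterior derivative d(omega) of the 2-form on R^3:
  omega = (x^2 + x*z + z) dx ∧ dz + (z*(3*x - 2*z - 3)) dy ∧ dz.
d(omega) = (3*z) dx ∧ dy ∧ dz

For a 2-form omega = sum_{i<j} g_{ij} dx_i ∧ dx_j, the exterior derivative is
  d(omega) = sum_{i<j} d(g_{ij}) ∧ dx_i ∧ dx_j = sum_{i<j, k} (∂g_{ij}/∂x_k) dx_k ∧ dx_i ∧ dx_j.
Expand each term, using dx_k ∧ dx_i ∧ dx_j = sgn(permutation) dx_{(a)} ∧ dx_{(b)} ∧ dx_{(c)} with (a < b < c) sorted:
  d(z*(3*x - 2*z - 3)) includes (∂/∂x)(z*(3*x - 2*z - 3)) dx = (3*z) dx, which multiplied by dy ∧ dz gives (3*z) dx ∧ dy ∧ dz
Collecting like 3-forms: d(omega) = (3*z) dx ∧ dy ∧ dz.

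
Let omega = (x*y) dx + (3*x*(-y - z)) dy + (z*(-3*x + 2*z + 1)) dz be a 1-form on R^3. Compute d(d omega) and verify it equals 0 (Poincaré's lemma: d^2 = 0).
d(d omega) = 0

Step 1: d omega = sum_{i<j} (∂f_j/∂x_i - ∂f_i/∂x_j) dx_i ∧ dx_j:
  coeff of dx ∧ dy: -x - 3*y - 3*z
  coeff of dx ∧ dz: -3*z
  coeff of dy ∧ dz: 3*x
Step 2: Apply d again to each 2-form coefficient. The only possible 3-form in R^3 is dx ∧ dy ∧ dz, with coefficient
  ∂(coeff of dy∧dz)/∂x - ∂(coeff of dx∧dz)/∂y + ∂(coeff of dx∧dy)/∂z
  = ∂/∂x (3*x) - ∂/∂y (-3*z) + ∂/∂z (-x - 3*y - 3*z).
Each of these terms simplifies to sums of mixed partials that cancel in pairs. The result is 0 (by equality of mixed partials for smooth functions — Schwarz / Clairaut).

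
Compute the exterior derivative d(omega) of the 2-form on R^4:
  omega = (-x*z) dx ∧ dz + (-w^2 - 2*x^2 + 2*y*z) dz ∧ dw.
d(omega) = (-4*x) dx ∧ dz ∧ dw + (2*z) dy ∧ dz ∧ dw

For a 2-form omega = sum_{i<j} g_{ij} dx_i ∧ dx_j, the exterior derivative is
  d(omega) = sum_{i<j} d(g_{ij}) ∧ dx_i ∧ dx_j = sum_{i<j, k} (∂g_{ij}/∂x_k) dx_k ∧ dx_i ∧ dx_j.
Expand each term, using dx_k ∧ dx_i ∧ dx_j = sgn(permutation) dx_{(a)} ∧ dx_{(b)} ∧ dx_{(c)} with (a < b < c) sorted:
  d(-w^2 - 2*x^2 + 2*y*z) includes (∂/∂x)(-w^2 - 2*x^2 + 2*y*z) dx = (-4*x) dx, which multiplied by dz ∧ dw gives (-4*x) dx ∧ dz ∧ dw
  d(-w^2 - 2*x^2 + 2*y*z) includes (∂/∂y)(-w^2 - 2*x^2 + 2*y*z) dy = (2*z) dy, which multiplied by dz ∧ dw gives (2*z) dy ∧ dz ∧ dw
Collecting like 3-forms: d(omega) = (-4*x) dx ∧ dz ∧ dw + (2*z) dy ∧ dz ∧ dw.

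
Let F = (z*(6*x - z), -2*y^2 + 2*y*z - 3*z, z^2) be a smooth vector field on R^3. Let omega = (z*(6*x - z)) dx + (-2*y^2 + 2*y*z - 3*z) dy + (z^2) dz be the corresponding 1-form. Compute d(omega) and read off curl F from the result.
d(omega) = (3 - 2*y) dy ∧ dz + (6*x - 2*z) dz ∧ dx + (0) dx ∧ dy; curl F = (3 - 2*y, 6*x - 2*z, 0)

d omega = sum_{i<j} (∂f_j/∂x_i - ∂f_i/∂x_j) dx_i ∧ dx_j. Under the identification (dy ∧ dz, dz ∧ dx, dx ∧ dy) ↔ (e_x, e_y, e_z), the coefficients are exactly the components of curl F. Compute:
  ∂R/∂y - ∂Q/∂z = (0) - (2*y - 3) = 3 - 2*y
  ∂P/∂z - ∂R/∂x = (6*x - 2*z) - (0) = 6*x - 2*z
  ∂Q/∂x - ∂P/∂y = (0) - (0) = 0.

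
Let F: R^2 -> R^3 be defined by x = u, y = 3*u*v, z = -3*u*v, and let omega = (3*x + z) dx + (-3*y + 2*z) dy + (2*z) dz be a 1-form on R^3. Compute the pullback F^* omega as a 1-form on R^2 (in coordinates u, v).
F^* omega = (3*u*(-9*v^2 - v + 1)) du + (-27*u^2*v) dv

Using F^*(f dg) = (f ∘ F) d(g ∘ F), substitute each coordinate x_i by F_i(u, v) in f_i, and replace dx_i by d F_i = (∂F_i/∂u) du + (∂F_i/∂v) dv.
  For the x component: f_1(F) = 3*u*(1 - v); d F_1 = (1) du + (0) dv
  For the y component: f_2(F) = -15*u*v; d F_2 = (3*v) du + (3*u) dv
  For the z component: f_3(F) = -6*u*v; d F_3 = (-3*v) du + (-3*u) dv
Combining and collecting du, dv coefficients:
  coeff of du: 3*u*(-9*v^2 - v + 1)
  coeff of dv: -27*u^2*v
F^* omega = (3*u*(-9*v^2 - v + 1)) du + (-27*u^2*v) dv.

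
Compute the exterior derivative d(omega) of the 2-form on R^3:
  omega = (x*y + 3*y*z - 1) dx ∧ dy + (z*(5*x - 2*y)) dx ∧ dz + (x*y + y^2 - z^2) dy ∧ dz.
d(omega) = (4*y + 2*z) dx ∧ dy ∧ dz

For a 2-form omega = sum_{i<j} g_{ij} dx_i ∧ dx_j, the exterior derivative is
  d(omega) = sum_{i<j} d(g_{ij}) ∧ dx_i ∧ dx_j = sum_{i<j, k} (∂g_{ij}/∂x_k) dx_k ∧ dx_i ∧ dx_j.
Expand each term, using dx_k ∧ dx_i ∧ dx_j = sgn(permutation) dx_{(a)} ∧ dx_{(b)} ∧ dx_{(c)} with (a < b < c) sorted:
  d(x*y + 3*y*z - 1) includes (∂/∂z)(x*y + 3*y*z - 1) dz = (3*y) dz, which multiplied by dx ∧ dy gives (3*y) dx ∧ dy ∧ dz
  d(z*(5*x - 2*y)) includes (∂/∂y)(z*(5*x - 2*y)) dy = (-2*z) dy, which multiplied by dx ∧ dz gives (2*z) dx ∧ dy ∧ dz
  d(x*y + y^2 - z^2) includes (∂/∂x)(x*y + y^2 - z^2) dx = (y) dx, which multiplied by dy ∧ dz gives (y) dx ∧ dy ∧ dz
Collecting like 3-forms: d(omega) = (4*y + 2*z) dx ∧ dy ∧ dz.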